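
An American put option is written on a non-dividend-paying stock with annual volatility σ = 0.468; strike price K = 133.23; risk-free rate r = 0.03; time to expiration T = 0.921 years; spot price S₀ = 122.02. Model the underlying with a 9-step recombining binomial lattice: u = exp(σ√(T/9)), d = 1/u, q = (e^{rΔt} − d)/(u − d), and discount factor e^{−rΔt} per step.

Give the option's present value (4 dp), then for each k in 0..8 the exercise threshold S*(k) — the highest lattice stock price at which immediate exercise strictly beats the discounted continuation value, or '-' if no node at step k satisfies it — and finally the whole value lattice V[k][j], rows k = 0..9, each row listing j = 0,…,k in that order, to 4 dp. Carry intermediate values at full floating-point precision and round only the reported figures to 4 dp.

Δt=0.10233  u=1.16150  d=0.86096  q=0.47287  discount=0.99693
step 9 (expiry): payoffs max(K−S,0) = 101.5152 90.4442 75.5086 55.3592 28.1761 0.0000 0.0000 0.0000 0.0000 0.0000
step 8: (k=8,j=0): S=36.8367, (K−S)⁺=96.3933, hold=95.9849 ⇒ V=96.3933 exercise | (k=8,j=1): S=49.6957, (K−S)⁺=83.5343, hold=83.1260 ⇒ V=83.5343 exercise | (k=8,j=2): S=67.0434, (K−S)⁺=66.1866, hold=65.7782 ⇒ V=66.1866 exercise | (k=8,j=3): S=90.4469, (K−S)⁺=42.7831, hold=42.3748 ⇒ V=42.7831 exercise | (k=8,j=4): S=122.0200, (K−S)⁺=11.2100, hold=14.8069 ⇒ V=14.8069 continue | (k=8,j=5): S=164.6147, (K−S)⁺=0.0000, hold=0.0000 ⇒ V=0.0000 continue | (k=8,j=6): S=222.0783, (K−S)⁺=0.0000, hold=0.0000 ⇒ V=0.0000 continue | (k=8,j=7): S=299.6012, (K−S)⁺=0.0000, hold=0.0000 ⇒ V=0.0000 continue | (k=8,j=8): S=404.1859, (K−S)⁺=0.0000, hold=0.0000 ⇒ V=0.0000 continue  boundary S*=90.4469
step 7: (k=7,j=0): S=42.7858, (K−S)⁺=90.4442, hold=90.0358 ⇒ V=90.4442 exercise | (k=7,j=1): S=57.7214, (K−S)⁺=75.5086, hold=75.1002 ⇒ V=75.5086 exercise | (k=7,j=2): S=77.8708, (K−S)⁺=55.3592, hold=54.9508 ⇒ V=55.3592 exercise | (k=7,j=3): S=105.0539, (K−S)⁺=28.1761, hold=29.4633 ⇒ V=29.4633 continue | (k=7,j=4): S=141.7261, (K−S)⁺=0.0000, hold=7.7812 ⇒ V=7.7812 continue | (k=7,j=5): S=191.1997, (K−S)⁺=0.0000, hold=0.0000 ⇒ V=0.0000 continue | (k=7,j=6): S=257.9437, (K−S)⁺=0.0000, hold=0.0000 ⇒ V=0.0000 continue | (k=7,j=7): S=347.9865, (K−S)⁺=0.0000, hold=0.0000 ⇒ V=0.0000 continue  boundary S*=77.8708
step 6: (k=6,j=0): S=49.6957, (K−S)⁺=83.5343, hold=83.1260 ⇒ V=83.5343 exercise | (k=6,j=1): S=67.0434, (K−S)⁺=66.1866, hold=65.7782 ⇒ V=66.1866 exercise | (k=6,j=2): S=90.4469, (K−S)⁺=42.7831, hold=42.9816 ⇒ V=42.9816 continue | (k=6,j=3): S=122.0200, (K−S)⁺=11.2100, hold=19.1516 ⇒ V=19.1516 continue | (k=6,j=4): S=164.6147, (K−S)⁺=0.0000, hold=4.0891 ⇒ V=4.0891 continue | (k=6,j=5): S=222.0783, (K−S)⁺=0.0000, hold=0.0000 ⇒ V=0.0000 continue | (k=6,j=6): S=299.6012, (K−S)⁺=0.0000, hold=0.0000 ⇒ V=0.0000 continue  boundary S*=67.0434
step 5: (k=5,j=0): S=57.7214, (K−S)⁺=75.5086, hold=75.1002 ⇒ V=75.5086 exercise | (k=5,j=1): S=77.8708, (K−S)⁺=55.3592, hold=55.0444 ⇒ V=55.3592 exercise | (k=5,j=2): S=105.0539, (K−S)⁺=28.1761, hold=31.6158 ⇒ V=31.6158 continue | (k=5,j=3): S=141.7261, (K−S)⁺=0.0000, hold=11.9921 ⇒ V=11.9921 continue | (k=5,j=4): S=191.1997, (K−S)⁺=0.0000, hold=2.1489 ⇒ V=2.1489 continue | (k=5,j=5): S=257.9437, (K−S)⁺=0.0000, hold=0.0000 ⇒ V=0.0000 continue  boundary S*=77.8708
step 4: (k=4,j=0): S=67.0434, (K−S)⁺=66.1866, hold=65.7782 ⇒ V=66.1866 exercise | (k=4,j=1): S=90.4469, (K−S)⁺=42.7831, hold=43.9963 ⇒ V=43.9963 continue | (k=4,j=2): S=122.0200, (K−S)⁺=11.2100, hold=22.2678 ⇒ V=22.2678 continue | (k=4,j=3): S=164.6147, (K−S)⁺=0.0000, hold=7.3150 ⇒ V=7.3150 continue | (k=4,j=4): S=222.0783, (K−S)⁺=0.0000, hold=1.1293 ⇒ V=1.1293 continue  boundary S*=67.0434
step 3: (k=3,j=0): S=77.8708, (K−S)⁺=55.3592, hold=55.5227 ⇒ V=55.5227 continue | (k=3,j=1): S=105.0539, (K−S)⁺=28.1761, hold=33.6181 ⇒ V=33.6181 continue | (k=3,j=2): S=141.7261, (K−S)⁺=0.0000, hold=15.1505 ⇒ V=15.1505 continue | (k=3,j=3): S=191.1997, (K−S)⁺=0.0000, hold=4.3765 ⇒ V=4.3765 continue  boundary S*=-
step 2: (k=2,j=0): S=90.4469, (K−S)⁺=42.7831, hold=45.0262 ⇒ V=45.0262 continue | (k=2,j=1): S=122.0200, (K−S)⁺=11.2100, hold=24.8090 ⇒ V=24.8090 continue | (k=2,j=2): S=164.6147, (K−S)⁺=0.0000, hold=10.0249 ⇒ V=10.0249 continue  boundary S*=-
step 1: (k=1,j=0): S=105.0539, (K−S)⁺=28.1761, hold=35.3573 ⇒ V=35.3573 continue | (k=1,j=1): S=141.7261, (K−S)⁺=0.0000, hold=17.7634 ⇒ V=17.7634 continue  boundary S*=-
step 0: (k=0,j=0): S=122.0200, (K−S)⁺=11.2100, hold=26.9548 ⇒ V=26.9548 continue  boundary S*=-

price = 26.9548
boundary = - - - - 67.0434 77.8708 67.0434 77.8708 90.4469
tree:
26.9548
35.3573 17.7634
45.0262 24.8090 10.0249
55.5227 33.6181 15.1505 4.3765
66.1866 43.9963 22.2678 7.3150 1.1293
75.5086 55.3592 31.6158 11.9921 2.1489 0.0000
83.5343 66.1866 42.9816 19.1516 4.0891 0.0000 0.0000
90.4442 75.5086 55.3592 29.4633 7.7812 0.0000 0.0000 0.0000
96.3933 83.5343 66.1866 42.7831 14.8069 0.0000 0.0000 0.0000 0.0000
101.5152 90.4442 75.5086 55.3592 28.1761 0.0000 0.0000 0.0000 0.0000 0.0000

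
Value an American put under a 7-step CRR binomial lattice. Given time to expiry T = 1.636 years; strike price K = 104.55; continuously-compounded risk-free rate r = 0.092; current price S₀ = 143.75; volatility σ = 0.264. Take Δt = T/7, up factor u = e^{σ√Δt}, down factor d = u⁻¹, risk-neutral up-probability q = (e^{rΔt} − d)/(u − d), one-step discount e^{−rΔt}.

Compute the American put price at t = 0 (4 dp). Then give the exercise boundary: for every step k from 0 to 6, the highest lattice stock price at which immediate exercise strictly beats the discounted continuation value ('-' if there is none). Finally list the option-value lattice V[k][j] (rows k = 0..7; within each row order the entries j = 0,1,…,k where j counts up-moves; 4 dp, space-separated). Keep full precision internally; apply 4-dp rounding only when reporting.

Δt=0.23371, u=1.13613, d=0.88018, q=0.55305, disc=e^(-rΔt)=0.97873
k=7 terminal: V=max(K-S,0) → 45.7184 28.6107 6.5281 0.0000 0.0000 0.0000 0.0000 0.0000
k=6: j=0 S=66.8403 intr=37.7097 cont=35.4857 V=37.7097[EX]; j=1 S=86.2770 intr=18.2730 cont=16.0490 V=18.2730[EX]; j=2 S=111.3657 intr=0.0000 cont=2.8556 V=2.8556[hold]; j=3 S=143.7500 intr=0.0000 cont=0.0000 V=0.0000[hold]; j=4 S=185.5514 intr=0.0000 cont=0.0000 V=0.0000[hold]; j=5 S=239.5084 intr=0.0000 cont=0.0000 V=0.0000[hold]; j=6 S=309.1556 intr=0.0000 cont=0.0000 V=0.0000[hold]  S*(6)=86.2770
k=5: j=0 S=75.9393 intr=28.6107 cont=26.3867 V=28.6107[EX]; j=1 S=98.0219 intr=6.5281 cont=9.5391 V=9.5391[hold]; j=2 S=126.5260 intr=0.0000 cont=1.2492 V=1.2492[hold]; j=3 S=163.3188 intr=0.0000 cont=0.0000 V=0.0000[hold]; j=4 S=210.8106 intr=0.0000 cont=0.0000 V=0.0000[hold]; j=5 S=272.1128 intr=0.0000 cont=0.0000 V=0.0000[hold]  S*(5)=75.9393
k=4: j=0 S=86.2770 intr=18.2730 cont=17.6788 V=18.2730[EX]; j=1 S=111.3657 intr=0.0000 cont=4.8489 V=4.8489[hold]; j=2 S=143.7500 intr=0.0000 cont=0.5464 V=0.5464[hold]; j=3 S=185.5514 intr=0.0000 cont=0.0000 V=0.0000[hold]; j=4 S=239.5084 intr=0.0000 cont=0.0000 V=0.0000[hold]  S*(4)=86.2770
k=3: j=0 S=98.0219 intr=6.5281 cont=10.6180 V=10.6180[hold]; j=1 S=126.5260 intr=0.0000 cont=2.4169 V=2.4169[hold]; j=2 S=163.3188 intr=0.0000 cont=0.2390 V=0.2390[hold]; j=3 S=210.8106 intr=0.0000 cont=0.0000 V=0.0000[hold]  S*(3)=-
k=2: j=0 S=111.3657 intr=0.0000 cont=5.9530 V=5.9530[hold]; j=1 S=143.7500 intr=0.0000 cont=1.1866 V=1.1866[hold]; j=2 S=185.5514 intr=0.0000 cont=0.1046 V=0.1046[hold]  S*(2)=-
k=1: j=0 S=126.5260 intr=0.0000 cont=3.2464 V=3.2464[hold]; j=1 S=163.3188 intr=0.0000 cont=0.5757 V=0.5757[hold]  S*(1)=-
k=0: j=0 S=143.7500 intr=0.0000 cont=1.7317 V=1.7317[hold]  S*(0)=-

price = 1.7317
boundary = - - - - 86.2770 75.9393 86.2770
tree:
1.7317
3.2464 0.5757
5.9530 1.1866 0.1046
10.6180 2.4169 0.2390 0.0000
18.2730 4.8489 0.5464 0.0000 0.0000
28.6107 9.5391 1.2492 0.0000 0.0000 0.0000
37.7097 18.2730 2.8556 0.0000 0.0000 0.0000 0.0000
45.7184 28.6107 6.5281 0.0000 0.0000 0.0000 0.0000 0.0000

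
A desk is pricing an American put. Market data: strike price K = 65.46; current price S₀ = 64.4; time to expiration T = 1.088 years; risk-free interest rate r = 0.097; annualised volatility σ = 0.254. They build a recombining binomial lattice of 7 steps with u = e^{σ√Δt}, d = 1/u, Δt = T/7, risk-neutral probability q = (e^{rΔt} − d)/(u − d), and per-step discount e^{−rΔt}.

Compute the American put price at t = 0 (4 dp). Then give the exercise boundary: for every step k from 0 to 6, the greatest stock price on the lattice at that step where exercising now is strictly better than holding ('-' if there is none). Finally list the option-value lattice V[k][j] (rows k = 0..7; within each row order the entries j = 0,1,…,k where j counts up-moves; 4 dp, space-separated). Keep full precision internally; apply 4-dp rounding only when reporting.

Δt=0.15543, u=1.10532, d=0.90471, q=0.55071, disc=e^(-rΔt)=0.98504
k=7 terminal: V=max(K-S,0) → 33.5108 26.4264 17.7711 7.1965 0.0000 0.0000 0.0000 0.0000
k=6: j=0 S=35.3142 intr=30.1458 cont=29.1663 V=30.1458[EX]; j=1 S=43.1448 intr=22.3152 cont=21.3357 V=22.3152[EX]; j=2 S=52.7117 intr=12.7483 cont=11.7688 V=12.7483[EX]; j=3 S=64.4000 intr=1.0600 cont=3.1849 V=3.1849[hold]; j=4 S=78.6801 intr=0.0000 cont=0.0000 V=0.0000[hold]; j=5 S=96.1266 intr=0.0000 cont=0.0000 V=0.0000[hold]; j=6 S=117.4417 intr=0.0000 cont=0.0000 V=0.0000[hold]  S*(6)=52.7117
k=5: j=0 S=39.0336 intr=26.4264 cont=25.4469 V=26.4264[EX]; j=1 S=47.6889 intr=17.7711 cont=16.7916 V=17.7711[EX]; j=2 S=58.2635 intr=7.1965 cont=7.3697 V=7.3697[hold]; j=3 S=71.1828 intr=0.0000 cont=1.4096 V=1.4096[hold]; j=4 S=86.9669 intr=0.0000 cont=0.0000 V=0.0000[hold]; j=5 S=106.2510 intr=0.0000 cont=0.0000 V=0.0000[hold]  S*(5)=47.6889
k=4: j=0 S=43.1448 intr=22.3152 cont=21.3357 V=22.3152[EX]; j=1 S=52.7117 intr=12.7483 cont=11.8627 V=12.7483[EX]; j=2 S=64.4000 intr=1.0600 cont=4.0262 V=4.0262[hold]; j=3 S=78.6801 intr=0.0000 cont=0.6238 V=0.6238[hold]; j=4 S=96.1266 intr=0.0000 cont=0.0000 V=0.0000[hold]  S*(4)=52.7117
k=3: j=0 S=47.6889 intr=17.7711 cont=16.7916 V=17.7711[EX]; j=1 S=58.2635 intr=7.1965 cont=7.8261 V=7.8261[hold]; j=2 S=71.1828 intr=0.0000 cont=2.1203 V=2.1203[hold]; j=3 S=86.9669 intr=0.0000 cont=0.2761 V=0.2761[hold]  S*(3)=47.6889
k=2: j=0 S=52.7117 intr=12.7483 cont=12.1103 V=12.7483[EX]; j=1 S=64.4000 intr=1.0600 cont=4.6138 V=4.6138[hold]; j=2 S=78.6801 intr=0.0000 cont=1.0881 V=1.0881[hold]  S*(2)=52.7117
k=1: j=0 S=58.2635 intr=7.1965 cont=8.1448 V=8.1448[hold]; j=1 S=71.1828 intr=0.0000 cont=2.6322 V=2.6322[hold]  S*(1)=-
k=0: j=0 S=64.4000 intr=1.0600 cont=5.0325 V=5.0325[hold]  S*(0)=-

price = 5.0325
boundary = - - 52.7117 47.6889 52.7117 47.6889 52.7117
tree:
5.0325
8.1448 2.6322
12.7483 4.6138 1.0881
17.7711 7.8261 2.1203 0.2761
22.3152 12.7483 4.0262 0.6238 0.0000
26.4264 17.7711 7.3697 1.4096 0.0000 0.0000
30.1458 22.3152 12.7483 3.1849 0.0000 0.0000 0.0000
33.5108 26.4264 17.7711 7.1965 0.0000 0.0000 0.0000 0.0000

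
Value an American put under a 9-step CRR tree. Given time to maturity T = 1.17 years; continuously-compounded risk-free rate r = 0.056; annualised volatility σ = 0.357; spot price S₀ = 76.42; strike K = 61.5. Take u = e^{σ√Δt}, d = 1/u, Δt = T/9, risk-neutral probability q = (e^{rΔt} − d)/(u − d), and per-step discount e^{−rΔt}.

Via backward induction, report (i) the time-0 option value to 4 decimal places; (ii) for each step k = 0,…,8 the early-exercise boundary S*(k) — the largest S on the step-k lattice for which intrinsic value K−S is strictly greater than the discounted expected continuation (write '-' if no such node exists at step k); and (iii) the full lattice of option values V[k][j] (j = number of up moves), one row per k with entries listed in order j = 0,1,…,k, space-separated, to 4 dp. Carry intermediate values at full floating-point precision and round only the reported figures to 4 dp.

price = 3.6858
boundary = - - - - - 40.1512 45.6668 40.1512 45.6668
tree:
3.6858
5.5643 1.8326
8.1859 2.9841 0.6903
11.6861 4.7522 1.2327 0.1497
16.1117 7.3641 2.1699 0.2993 0.0000
21.3488 11.0311 3.7490 0.5983 0.0000 0.0000
26.1982 15.8332 6.3172 1.1963 0.0000 0.0000 0.0000
30.4618 21.3488 10.2747 2.3917 0.0000 0.0000 0.0000 0.0000
34.2106 26.1982 15.8332 4.7817 0.0000 0.0000 0.0000 0.0000 0.0000
37.5066 30.4618 21.3488 9.5600 0.0000 0.0000 0.0000 0.0000 0.0000 0.0000

Δt=0.13000  u=1.13737  d=0.87922  q=0.49617  discount=0.99275
step 9 (expiry): payoffs max(K−S,0) = 37.5066 30.4618 21.3488 9.5600 0.0000 0.0000 0.0000 0.0000 0.0000 0.0000
step 8: (k=8,j=0): S=27.2894, (K−S)⁺=34.2106, hold=33.7645 ⇒ V=34.2106 exercise | (k=8,j=1): S=35.3018, (K−S)⁺=26.1982, hold=25.7521 ⇒ V=26.1982 exercise | (k=8,j=2): S=45.6668, (K−S)⁺=15.8332, hold=15.3871 ⇒ V=15.8332 exercise | (k=8,j=3): S=59.0750, (K−S)⁺=2.4250, hold=4.7817 ⇒ V=4.7817 continue | (k=8,j=4): S=76.4200, (K−S)⁺=0.0000, hold=0.0000 ⇒ V=0.0000 continue | (k=8,j=5): S=98.8576, (K−S)⁺=0.0000, hold=0.0000 ⇒ V=0.0000 continue | (k=8,j=6): S=127.8832, (K−S)⁺=0.0000, hold=0.0000 ⇒ V=0.0000 continue | (k=8,j=7): S=165.4309, (K−S)⁺=0.0000, hold=0.0000 ⇒ V=0.0000 continue | (k=8,j=8): S=214.0030, (K−S)⁺=0.0000, hold=0.0000 ⇒ V=0.0000 continue  boundary S*=45.6668
step 7: (k=7,j=0): S=31.0382, (K−S)⁺=30.4618, hold=30.0158 ⇒ V=30.4618 exercise | (k=7,j=1): S=40.1512, (K−S)⁺=21.3488, hold=20.9027 ⇒ V=21.3488 exercise | (k=7,j=2): S=51.9400, (K−S)⁺=9.5600, hold=10.2747 ⇒ V=10.2747 continue | (k=7,j=3): S=67.1901, (K−S)⁺=0.0000, hold=2.3917 ⇒ V=2.3917 continue | (k=7,j=4): S=86.9178, (K−S)⁺=0.0000, hold=0.0000 ⇒ V=0.0000 continue | (k=7,j=5): S=112.4377, (K−S)⁺=0.0000, hold=0.0000 ⇒ V=0.0000 continue | (k=7,j=6): S=145.4504, (K−S)⁺=0.0000, hold=0.0000 ⇒ V=0.0000 continue | (k=7,j=7): S=188.1561, (K−S)⁺=0.0000, hold=0.0000 ⇒ V=0.0000 continue  boundary S*=40.1512
step 6: (k=6,j=0): S=35.3018, (K−S)⁺=26.1982, hold=25.7521 ⇒ V=26.1982 exercise | (k=6,j=1): S=45.6668, (K−S)⁺=15.8332, hold=15.7392 ⇒ V=15.8332 exercise | (k=6,j=2): S=59.0750, (K−S)⁺=2.4250, hold=6.3172 ⇒ V=6.3172 continue | (k=6,j=3): S=76.4200, (K−S)⁺=0.0000, hold=1.1963 ⇒ V=1.1963 continue | (k=6,j=4): S=98.8576, (K−S)⁺=0.0000, hold=0.0000 ⇒ V=0.0000 continue | (k=6,j=5): S=127.8832, (K−S)⁺=0.0000, hold=0.0000 ⇒ V=0.0000 continue | (k=6,j=6): S=165.4309, (K−S)⁺=0.0000, hold=0.0000 ⇒ V=0.0000 continue  boundary S*=45.6668
step 5: (k=5,j=0): S=40.1512, (K−S)⁺=21.3488, hold=20.9027 ⇒ V=21.3488 exercise | (k=5,j=1): S=51.9400, (K−S)⁺=9.5600, hold=11.0311 ⇒ V=11.0311 continue | (k=5,j=2): S=67.1901, (K−S)⁺=0.0000, hold=3.7490 ⇒ V=3.7490 continue | (k=5,j=3): S=86.9178, (K−S)⁺=0.0000, hold=0.5983 ⇒ V=0.5983 continue | (k=5,j=4): S=112.4377, (K−S)⁺=0.0000, hold=0.0000 ⇒ V=0.0000 continue | (k=5,j=5): S=145.4504, (K−S)⁺=0.0000, hold=0.0000 ⇒ V=0.0000 continue  boundary S*=40.1512
step 4: (k=4,j=0): S=45.6668, (K−S)⁺=15.8332, hold=16.1117 ⇒ V=16.1117 continue | (k=4,j=1): S=59.0750, (K−S)⁺=2.4250, hold=7.3641 ⇒ V=7.3641 continue | (k=4,j=2): S=76.4200, (K−S)⁺=0.0000, hold=2.1699 ⇒ V=2.1699 continue | (k=4,j=3): S=98.8576, (K−S)⁺=0.0000, hold=0.2993 ⇒ V=0.2993 continue | (k=4,j=4): S=127.8832, (K−S)⁺=0.0000, hold=0.0000 ⇒ V=0.0000 continue  boundary S*=-
step 3: (k=3,j=0): S=51.9400, (K−S)⁺=9.5600, hold=11.6861 ⇒ V=11.6861 continue | (k=3,j=1): S=67.1901, (K−S)⁺=0.0000, hold=4.7522 ⇒ V=4.7522 continue | (k=3,j=2): S=86.9178, (K−S)⁺=0.0000, hold=1.2327 ⇒ V=1.2327 continue | (k=3,j=3): S=112.4377, (K−S)⁺=0.0000, hold=0.1497 ⇒ V=0.1497 continue  boundary S*=-
step 2: (k=2,j=0): S=59.0750, (K−S)⁺=2.4250, hold=8.1859 ⇒ V=8.1859 continue | (k=2,j=1): S=76.4200, (K−S)⁺=0.0000, hold=2.9841 ⇒ V=2.9841 continue | (k=2,j=2): S=98.8576, (K−S)⁺=0.0000, hold=0.6903 ⇒ V=0.6903 continue  boundary S*=-
step 1: (k=1,j=0): S=67.1901, (K−S)⁺=0.0000, hold=5.5643 ⇒ V=5.5643 continue | (k=1,j=1): S=86.9178, (K−S)⁺=0.0000, hold=1.8326 ⇒ V=1.8326 continue  boundary S*=-
step 0: (k=0,j=0): S=76.4200, (K−S)⁺=0.0000, hold=3.6858 ⇒ V=3.6858 continue  boundary S*=-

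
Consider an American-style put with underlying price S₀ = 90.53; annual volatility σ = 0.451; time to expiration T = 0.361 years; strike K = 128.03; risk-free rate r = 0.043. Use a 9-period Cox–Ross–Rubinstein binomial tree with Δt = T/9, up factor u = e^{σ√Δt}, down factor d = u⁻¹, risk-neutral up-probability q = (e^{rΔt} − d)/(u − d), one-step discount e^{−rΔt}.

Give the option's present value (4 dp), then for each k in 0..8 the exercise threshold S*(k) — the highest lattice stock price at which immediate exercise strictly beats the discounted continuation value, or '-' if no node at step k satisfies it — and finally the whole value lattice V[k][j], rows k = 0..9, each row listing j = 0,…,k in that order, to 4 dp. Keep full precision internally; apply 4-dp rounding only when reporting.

price = 38.0473
boundary = - 82.7113 75.5678 82.7113 90.5300 82.7113 90.5300 99.0878 108.4546
tree:
38.0473
45.3187 30.5219
52.4622 37.7405 23.0254
58.9886 45.3187 29.8907 15.8746
64.9515 52.4622 37.5000 21.9804 9.4984
70.3993 58.9886 45.3187 29.3288 14.3169 4.4560
75.3766 64.9515 52.4622 37.5000 20.8245 7.5119 1.2524
79.9241 70.3993 58.9886 45.3187 28.9422 12.3465 2.4453 0.0000
84.0788 75.3766 64.9515 52.4622 37.5000 19.5754 4.7748 0.0000 0.0000
87.8747 79.9241 70.3993 58.9886 45.3187 28.9422 9.3232 0.0000 0.0000 0.0000

params: Δt=0.04011 u=1.09453 d=0.91363 q=0.48698 e^(-rΔt)=0.99828
t_9 payoffs: 87.8747 79.9241 70.3993 58.9886 45.3187 28.9422 9.3232 0.0000 0.0000 0.0000
t_8: node(8,0) S=43.9512 payoff=84.0788 vs cont=83.8582 → 84.0788 [stop]  node(8,1) S=52.6534 payoff=75.3766 vs cont=75.1560 → 75.3766 [stop]  node(8,2) S=63.0785 payoff=64.9515 vs cont=64.7308 → 64.9515 [stop]  node(8,3) S=75.5678 payoff=52.4622 vs cont=52.2415 → 52.4622 [stop]  node(8,4) S=90.5300 payoff=37.5000 vs cont=37.2794 → 37.5000 [stop]  node(8,5) S=108.4546 payoff=19.5754 vs cont=19.3548 → 19.5754 [stop]  node(8,6) S=129.9282 payoff=0.0000 vs cont=4.7748 → 4.7748 [wait]  node(8,7) S=155.6535 payoff=0.0000 vs cont=0.0000 → 0.0000 [wait]  node(8,8) S=186.4723 payoff=0.0000 vs cont=0.0000 → 0.0000 [wait]  ⇒ S*(8)=108.4546
t_7: node(7,0) S=48.1059 payoff=79.9241 vs cont=79.7035 → 79.9241 [stop]  node(7,1) S=57.6307 payoff=70.3993 vs cont=70.1787 → 70.3993 [stop]  node(7,2) S=69.0414 payoff=58.9886 vs cont=58.7680 → 58.9886 [stop]  node(7,3) S=82.7113 payoff=45.3187 vs cont=45.0981 → 45.3187 [stop]  node(7,4) S=99.0878 payoff=28.9422 vs cont=28.7216 → 28.9422 [stop]  node(7,5) S=118.7068 payoff=9.3232 vs cont=12.3465 → 12.3465 [wait]  node(7,6) S=142.2103 payoff=0.0000 vs cont=2.4453 → 2.4453 [wait]  node(7,7) S=170.3675 payoff=0.0000 vs cont=0.0000 → 0.0000 [wait]  ⇒ S*(7)=99.0878
t_6: node(6,0) S=52.6534 payoff=75.3766 vs cont=75.1560 → 75.3766 [stop]  node(6,1) S=63.0785 payoff=64.9515 vs cont=64.7308 → 64.9515 [stop]  node(6,2) S=75.5678 payoff=52.4622 vs cont=52.2415 → 52.4622 [stop]  node(6,3) S=90.5300 payoff=37.5000 vs cont=37.2794 → 37.5000 [stop]  node(6,4) S=108.4546 payoff=19.5754 vs cont=20.8245 → 20.8245 [wait]  node(6,5) S=129.9282 payoff=0.0000 vs cont=7.5119 → 7.5119 [wait]  node(6,6) S=155.6535 payoff=0.0000 vs cont=1.2524 → 1.2524 [wait]  ⇒ S*(6)=90.5300
t_5: node(5,0) S=57.6307 payoff=70.3993 vs cont=70.1787 → 70.3993 [stop]  node(5,1) S=69.0414 payoff=58.9886 vs cont=58.7680 → 58.9886 [stop]  node(5,2) S=82.7113 payoff=45.3187 vs cont=45.0981 → 45.3187 [stop]  node(5,3) S=99.0878 payoff=28.9422 vs cont=29.3288 → 29.3288 [wait]  node(5,4) S=118.7068 payoff=9.3232 vs cont=14.3169 → 14.3169 [wait]  node(5,5) S=142.2103 payoff=0.0000 vs cont=4.4560 → 4.4560 [wait]  ⇒ S*(5)=82.7113
t_4: node(4,0) S=63.0785 payoff=64.9515 vs cont=64.7308 → 64.9515 [stop]  node(4,1) S=75.5678 payoff=52.4622 vs cont=52.2415 → 52.4622 [stop]  node(4,2) S=90.5300 payoff=37.5000 vs cont=37.4673 → 37.5000 [stop]  node(4,3) S=108.4546 payoff=19.5754 vs cont=21.9804 → 21.9804 [wait]  node(4,4) S=129.9282 payoff=0.0000 vs cont=9.4984 → 9.4984 [wait]  ⇒ S*(4)=90.5300
t_3: node(3,0) S=69.0414 payoff=58.9886 vs cont=58.7680 → 58.9886 [stop]  node(3,1) S=82.7113 payoff=45.3187 vs cont=45.0981 → 45.3187 [stop]  node(3,2) S=99.0878 payoff=28.9422 vs cont=29.8907 → 29.8907 [wait]  node(3,3) S=118.7068 payoff=9.3232 vs cont=15.8746 → 15.8746 [wait]  ⇒ S*(3)=82.7113
t_2: node(2,0) S=75.5678 payoff=52.4622 vs cont=52.2415 → 52.4622 [stop]  node(2,1) S=90.5300 payoff=37.5000 vs cont=37.7405 → 37.7405 [wait]  node(2,2) S=108.4546 payoff=19.5754 vs cont=23.0254 → 23.0254 [wait]  ⇒ S*(2)=75.5678
t_1: node(1,0) S=82.7113 payoff=45.3187 vs cont=45.2150 → 45.3187 [stop]  node(1,1) S=99.0878 payoff=28.9422 vs cont=30.5219 → 30.5219 [wait]  ⇒ S*(1)=82.7113
t_0: node(0,0) S=90.5300 payoff=37.5000 vs cont=38.0473 → 38.0473 [wait]  ⇒ S*(0)=-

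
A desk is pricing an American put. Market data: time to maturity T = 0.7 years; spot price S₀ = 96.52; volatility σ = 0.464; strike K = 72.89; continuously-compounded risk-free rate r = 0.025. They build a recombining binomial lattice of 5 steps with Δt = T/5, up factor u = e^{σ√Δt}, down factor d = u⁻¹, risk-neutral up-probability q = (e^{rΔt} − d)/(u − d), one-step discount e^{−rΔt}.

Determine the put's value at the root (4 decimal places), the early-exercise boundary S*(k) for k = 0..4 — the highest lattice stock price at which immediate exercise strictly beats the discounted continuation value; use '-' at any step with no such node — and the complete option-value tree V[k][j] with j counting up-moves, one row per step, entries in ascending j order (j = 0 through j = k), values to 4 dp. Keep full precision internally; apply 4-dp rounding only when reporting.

price = 4.2763
boundary = - - - - 48.1971
tree:
4.2763
6.9618 1.2402
11.0584 2.3340 0.0000
16.9660 4.3923 0.0000 0.0000
24.6929 8.2657 0.0000 0.0000 0.0000
32.3745 15.5550 0.0000 0.0000 0.0000 0.0000

params: Δt=0.14000 u=1.18959 d=0.84062 q=0.46675 e^(-rΔt)=0.99651
t_5 payoffs: 32.3745 15.5550 0.0000 0.0000 0.0000 0.0000
t_4: node(4,0) S=48.1971 payoff=24.6929 vs cont=24.4382 → 24.6929 [stop]  node(4,1) S=68.2054 payoff=4.6846 vs cont=8.2657 → 8.2657 [wait]  node(4,2) S=96.5200 payoff=0.0000 vs cont=0.0000 → 0.0000 [wait]  node(4,3) S=136.5889 payoff=0.0000 vs cont=0.0000 → 0.0000 [wait]  node(4,4) S=193.2920 payoff=0.0000 vs cont=0.0000 → 0.0000 [wait]  ⇒ S*(4)=48.1971
t_3: node(3,0) S=57.3350 payoff=15.5550 vs cont=16.9660 → 16.9660 [wait]  node(3,1) S=81.1369 payoff=0.0000 vs cont=4.3923 → 4.3923 [wait]  node(3,2) S=114.8197 payoff=0.0000 vs cont=0.0000 → 0.0000 [wait]  node(3,3) S=162.4855 payoff=0.0000 vs cont=0.0000 → 0.0000 [wait]  ⇒ S*(3)=-
t_2: node(2,0) S=68.2054 payoff=4.6846 vs cont=11.0584 → 11.0584 [wait]  node(2,1) S=96.5200 payoff=0.0000 vs cont=2.3340 → 2.3340 [wait]  node(2,2) S=136.5889 payoff=0.0000 vs cont=0.0000 → 0.0000 [wait]  ⇒ S*(2)=-
t_1: node(1,0) S=81.1369 payoff=0.0000 vs cont=6.9618 → 6.9618 [wait]  node(1,1) S=114.8197 payoff=0.0000 vs cont=1.2402 → 1.2402 [wait]  ⇒ S*(1)=-
t_0: node(0,0) S=96.5200 payoff=0.0000 vs cont=4.2763 → 4.2763 [wait]  ⇒ S*(0)=-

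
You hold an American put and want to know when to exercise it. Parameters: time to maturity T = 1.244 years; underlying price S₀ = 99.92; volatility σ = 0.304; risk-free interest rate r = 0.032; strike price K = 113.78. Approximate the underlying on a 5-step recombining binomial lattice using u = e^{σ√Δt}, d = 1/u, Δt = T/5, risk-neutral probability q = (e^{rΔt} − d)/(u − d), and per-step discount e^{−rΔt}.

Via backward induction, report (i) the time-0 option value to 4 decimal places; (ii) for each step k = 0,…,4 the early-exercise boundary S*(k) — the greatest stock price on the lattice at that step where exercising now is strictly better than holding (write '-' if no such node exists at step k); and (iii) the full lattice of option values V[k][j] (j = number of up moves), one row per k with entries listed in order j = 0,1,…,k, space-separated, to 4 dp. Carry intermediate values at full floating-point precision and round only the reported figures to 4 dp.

price = 19.8426
boundary = - - 73.7809 85.8615 73.7809
tree:
19.8426
28.8545 10.7282
39.9991 17.6538 3.6497
50.3799 27.9185 7.1912 0.0000
59.3002 39.9991 14.1693 0.0000 0.0000
66.9654 50.3799 27.9185 0.0000 0.0000 0.0000

Δt=0.24880  u=1.16374  d=0.85930  q=0.48842  discount=0.99207
step 5 (expiry): payoffs max(K−S,0) = 66.9654 50.3799 27.9185 0.0000 0.0000 0.0000
step 4: (k=4,j=0): S=54.4798, (K−S)⁺=59.3002, hold=58.3979 ⇒ V=59.3002 exercise | (k=4,j=1): S=73.7809, (K−S)⁺=39.9991, hold=39.0968 ⇒ V=39.9991 exercise | (k=4,j=2): S=99.9200, (K−S)⁺=13.8600, hold=14.1693 ⇒ V=14.1693 continue | (k=4,j=3): S=135.3196, (K−S)⁺=0.0000, hold=0.0000 ⇒ V=0.0000 continue | (k=4,j=4): S=183.2605, (K−S)⁺=0.0000, hold=0.0000 ⇒ V=0.0000 continue  boundary S*=73.7809
step 3: (k=3,j=0): S=63.4001, (K−S)⁺=50.3799, hold=49.4776 ⇒ V=50.3799 exercise | (k=3,j=1): S=85.8615, (K−S)⁺=27.9185, hold=27.1661 ⇒ V=27.9185 exercise | (k=3,j=2): S=116.2804, (K−S)⁺=0.0000, hold=7.1912 ⇒ V=7.1912 continue | (k=3,j=3): S=157.4762, (K−S)⁺=0.0000, hold=0.0000 ⇒ V=0.0000 continue  boundary S*=85.8615
step 2: (k=2,j=0): S=73.7809, (K−S)⁺=39.9991, hold=39.0968 ⇒ V=39.9991 exercise | (k=2,j=1): S=99.9200, (K−S)⁺=13.8600, hold=17.6538 ⇒ V=17.6538 continue | (k=2,j=2): S=135.3196, (K−S)⁺=0.0000, hold=3.6497 ⇒ V=3.6497 continue  boundary S*=73.7809
step 1: (k=1,j=0): S=85.8615, (K−S)⁺=27.9185, hold=28.8545 ⇒ V=28.8545 continue | (k=1,j=1): S=116.2804, (K−S)⁺=0.0000, hold=10.7282 ⇒ V=10.7282 continue  boundary S*=-
step 0: (k=0,j=0): S=99.9200, (K−S)⁺=13.8600, hold=19.8426 ⇒ V=19.8426 continue  boundary S*=-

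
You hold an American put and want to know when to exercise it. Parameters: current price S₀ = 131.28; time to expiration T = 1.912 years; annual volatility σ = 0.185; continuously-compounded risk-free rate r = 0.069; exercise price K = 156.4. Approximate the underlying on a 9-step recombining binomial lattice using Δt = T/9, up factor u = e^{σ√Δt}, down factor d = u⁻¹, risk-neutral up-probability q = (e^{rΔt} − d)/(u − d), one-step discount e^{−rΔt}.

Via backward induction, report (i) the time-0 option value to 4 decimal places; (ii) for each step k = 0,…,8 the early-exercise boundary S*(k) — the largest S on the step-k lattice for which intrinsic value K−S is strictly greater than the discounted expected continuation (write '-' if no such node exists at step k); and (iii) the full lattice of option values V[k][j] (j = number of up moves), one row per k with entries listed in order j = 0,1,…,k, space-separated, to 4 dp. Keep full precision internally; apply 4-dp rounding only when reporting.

params: Δt=0.21244 u=1.08901 d=0.91826 q=0.56518 e^(-rΔt)=0.98545
t_9 payoffs: 95.4590 84.1274 70.6887 54.7512 35.8502 13.4347 0.0000 0.0000 0.0000 0.0000
t_8: node(8,0) S=66.3654 payoff=90.0346 vs cont=87.7587 → 90.0346 [stop]  node(8,1) S=78.7056 payoff=77.6944 vs cont=75.4185 → 77.6944 [stop]  node(8,2) S=93.3405 payoff=63.0595 vs cont=60.7836 → 63.0595 [stop]  node(8,3) S=110.6966 payoff=45.7034 vs cont=43.4275 → 45.7034 [stop]  node(8,4) S=131.2800 payoff=25.1200 vs cont=22.8441 → 25.1200 [stop]  node(8,5) S=155.6908 payoff=0.7092 vs cont=5.7567 → 5.7567 [wait]  node(8,6) S=184.6406 payoff=0.0000 vs cont=0.0000 → 0.0000 [wait]  node(8,7) S=218.9734 payoff=0.0000 vs cont=0.0000 → 0.0000 [wait]  node(8,8) S=259.6902 payoff=0.0000 vs cont=0.0000 → 0.0000 [wait]  ⇒ S*(8)=131.2800
t_7: node(7,0) S=72.2726 payoff=84.1274 vs cont=81.8515 → 84.1274 [stop]  node(7,1) S=85.7113 payoff=70.6887 vs cont=68.4128 → 70.6887 [stop]  node(7,2) S=101.6488 payoff=54.7512 vs cont=52.4753 → 54.7512 [stop]  node(7,3) S=120.5498 payoff=35.8502 vs cont=33.5743 → 35.8502 [stop]  node(7,4) S=142.9653 payoff=13.4347 vs cont=13.9700 → 13.9700 [wait]  node(7,5) S=169.5489 payoff=0.0000 vs cont=2.4667 → 2.4667 [wait]  node(7,6) S=201.0755 payoff=0.0000 vs cont=0.0000 → 0.0000 [wait]  node(7,7) S=238.4644 payoff=0.0000 vs cont=0.0000 → 0.0000 [wait]  ⇒ S*(7)=120.5498
t_6: node(6,0) S=78.7056 payoff=77.6944 vs cont=75.4185 → 77.6944 [stop]  node(6,1) S=93.3405 payoff=63.0595 vs cont=60.7836 → 63.0595 [stop]  node(6,2) S=110.6966 payoff=45.7034 vs cont=43.4275 → 45.7034 [stop]  node(6,3) S=131.2800 payoff=25.1200 vs cont=23.1422 → 25.1200 [stop]  node(6,4) S=155.6908 payoff=0.7092 vs cont=7.3599 → 7.3599 [wait]  node(6,5) S=184.6406 payoff=0.0000 vs cont=1.0570 → 1.0570 [wait]  node(6,6) S=218.9734 payoff=0.0000 vs cont=0.0000 → 0.0000 [wait]  ⇒ S*(6)=131.2800
t_5: node(5,0) S=85.7113 payoff=70.6887 vs cont=68.4128 → 70.6887 [stop]  node(5,1) S=101.6488 payoff=54.7512 vs cont=52.4753 → 54.7512 [stop]  node(5,2) S=120.5498 payoff=35.8502 vs cont=33.5743 → 35.8502 [stop]  node(5,3) S=142.9653 payoff=13.4347 vs cont=14.8629 → 14.8629 [wait]  node(5,4) S=169.5489 payoff=0.0000 vs cont=3.7424 → 3.7424 [wait]  node(5,5) S=201.0755 payoff=0.0000 vs cont=0.4529 → 0.4529 [wait]  ⇒ S*(5)=120.5498
t_4: node(4,0) S=93.3405 payoff=63.0595 vs cont=60.7836 → 63.0595 [stop]  node(4,1) S=110.6966 payoff=45.7034 vs cont=43.4275 → 45.7034 [stop]  node(4,2) S=131.2800 payoff=25.1200 vs cont=23.6396 → 25.1200 [stop]  node(4,3) S=155.6908 payoff=0.7092 vs cont=8.4530 → 8.4530 [wait]  node(4,4) S=184.6406 payoff=0.0000 vs cont=1.8558 → 1.8558 [wait]  ⇒ S*(4)=131.2800
t_3: node(3,0) S=101.6488 payoff=54.7512 vs cont=52.4753 → 54.7512 [stop]  node(3,1) S=120.5498 payoff=35.8502 vs cont=33.5743 → 35.8502 [stop]  node(3,2) S=142.9653 payoff=13.4347 vs cont=15.4717 → 15.4717 [wait]  node(3,3) S=169.5489 payoff=0.0000 vs cont=4.6557 → 4.6557 [wait]  ⇒ S*(3)=120.5498
t_2: node(2,0) S=110.6966 payoff=45.7034 vs cont=43.4275 → 45.7034 [stop]  node(2,1) S=131.2800 payoff=25.1200 vs cont=23.9786 → 25.1200 [stop]  node(2,2) S=155.6908 payoff=0.7092 vs cont=9.2225 → 9.2225 [wait]  ⇒ S*(2)=131.2800
t_1: node(1,0) S=120.5498 payoff=35.8502 vs cont=33.5743 → 35.8502 [stop]  node(1,1) S=142.9653 payoff=13.4347 vs cont=15.9003 → 15.9003 [wait]  ⇒ S*(1)=120.5498
t_0: node(0,0) S=131.2800 payoff=25.1200 vs cont=24.2173 → 25.1200 [stop]  ⇒ S*(0)=131.2800

price = 25.1200
boundary = 131.2800 120.5498 131.2800 120.5498 131.2800 120.5498 131.2800 120.5498 131.2800
tree:
25.1200
35.8502 15.9003
45.7034 25.1200 9.2225
54.7512 35.8502 15.4717 4.6557
63.0595 45.7034 25.1200 8.4530 1.8558
70.6887 54.7512 35.8502 14.8629 3.7424 0.4529
77.6944 63.0595 45.7034 25.1200 7.3599 1.0570 0.0000
84.1274 70.6887 54.7512 35.8502 13.9700 2.4667 0.0000 0.0000
90.0346 77.6944 63.0595 45.7034 25.1200 5.7567 0.0000 0.0000 0.0000
95.4590 84.1274 70.6887 54.7512 35.8502 13.4347 0.0000 0.0000 0.0000 0.0000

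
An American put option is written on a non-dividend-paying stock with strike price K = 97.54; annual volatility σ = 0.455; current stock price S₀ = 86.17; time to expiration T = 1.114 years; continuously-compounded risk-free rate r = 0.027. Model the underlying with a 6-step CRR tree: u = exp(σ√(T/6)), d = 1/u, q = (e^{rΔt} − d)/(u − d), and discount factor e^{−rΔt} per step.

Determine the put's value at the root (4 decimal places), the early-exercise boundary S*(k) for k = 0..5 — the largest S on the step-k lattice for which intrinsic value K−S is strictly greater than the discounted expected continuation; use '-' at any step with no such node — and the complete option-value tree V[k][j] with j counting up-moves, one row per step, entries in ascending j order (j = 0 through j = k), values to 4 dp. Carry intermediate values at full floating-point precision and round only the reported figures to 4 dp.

params: Δt=0.18567 u=1.21659 d=0.82197 q=0.46388 e^(-rΔt)=0.99500
t_6 payoffs: 70.9645 58.2055 39.3210 11.3700 0.0000 0.0000 0.0000
t_5: node(5,0) S=32.3316 payoff=65.2084 vs cont=64.7206 → 65.2084 [stop]  node(5,1) S=47.8541 payoff=49.6859 vs cont=49.1982 → 49.6859 [stop]  node(5,2) S=70.8289 payoff=26.7111 vs cont=26.2234 → 26.7111 [stop]  node(5,3) S=104.8339 payoff=0.0000 vs cont=6.0652 → 6.0652 [wait]  node(5,4) S=155.1648 payoff=0.0000 vs cont=0.0000 → 0.0000 [wait]  node(5,5) S=229.6596 payoff=0.0000 vs cont=0.0000 → 0.0000 [wait]  ⇒ S*(5)=70.8289
t_4: node(4,0) S=39.3345 payoff=58.2055 vs cont=57.7178 → 58.2055 [stop]  node(4,1) S=58.2190 payoff=39.3210 vs cont=38.8333 → 39.3210 [stop]  node(4,2) S=86.1700 payoff=11.3700 vs cont=17.0483 → 17.0483 [wait]  node(4,3) S=127.5403 payoff=0.0000 vs cont=3.2354 → 3.2354 [wait]  node(4,4) S=188.7726 payoff=0.0000 vs cont=0.0000 → 0.0000 [wait]  ⇒ S*(4)=58.2190
t_3: node(3,0) S=47.8541 payoff=49.6859 vs cont=49.1982 → 49.6859 [stop]  node(3,1) S=70.8289 payoff=26.7111 vs cont=28.8442 → 28.8442 [wait]  node(3,2) S=104.8339 payoff=0.0000 vs cont=10.5876 → 10.5876 [wait]  node(3,3) S=155.1648 payoff=0.0000 vs cont=1.7259 → 1.7259 [wait]  ⇒ S*(3)=47.8541
t_2: node(2,0) S=58.2190 payoff=39.3210 vs cont=39.8178 → 39.8178 [wait]  node(2,1) S=86.1700 payoff=11.3700 vs cont=20.2735 → 20.2735 [wait]  node(2,2) S=127.5403 payoff=0.0000 vs cont=6.4445 → 6.4445 [wait]  ⇒ S*(2)=-
t_1: node(1,0) S=70.8289 payoff=26.7111 vs cont=30.5979 → 30.5979 [wait]  node(1,1) S=104.8339 payoff=0.0000 vs cont=13.7892 → 13.7892 [wait]  ⇒ S*(1)=-
t_0: node(0,0) S=86.1700 payoff=11.3700 vs cont=22.6867 → 22.6867 [wait]  ⇒ S*(0)=-

price = 22.6867
boundary = - - - 47.8541 58.2190 70.8289
tree:
22.6867
30.5979 13.7892
39.8178 20.2735 6.4445
49.6859 28.8442 10.5876 1.7259
58.2055 39.3210 17.0483 3.2354 0.0000
65.2084 49.6859 26.7111 6.0652 0.0000 0.0000
70.9645 58.2055 39.3210 11.3700 0.0000 0.0000 0.0000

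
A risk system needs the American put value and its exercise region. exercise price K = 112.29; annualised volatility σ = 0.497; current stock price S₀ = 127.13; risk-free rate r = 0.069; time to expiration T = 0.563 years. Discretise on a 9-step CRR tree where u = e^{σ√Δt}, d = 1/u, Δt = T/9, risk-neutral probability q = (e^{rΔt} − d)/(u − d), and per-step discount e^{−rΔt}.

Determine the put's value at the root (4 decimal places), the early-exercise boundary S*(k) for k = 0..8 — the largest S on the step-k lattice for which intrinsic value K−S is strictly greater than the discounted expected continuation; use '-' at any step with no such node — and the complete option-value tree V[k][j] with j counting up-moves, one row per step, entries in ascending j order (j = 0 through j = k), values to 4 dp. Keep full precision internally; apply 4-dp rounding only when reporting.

price = 9.3840
boundary = - - - - 77.3228 68.2846 77.3228 87.5574 99.1466
tree:
9.3840
13.6695 4.9407
19.3572 7.7835 1.9820
26.5204 11.9630 3.4380 0.4618
34.9672 17.8343 5.8677 0.9021 0.0007
44.0054 25.5874 9.8036 1.7625 0.0014 0.0000
51.9872 34.9672 15.9075 3.4434 0.0027 0.0000 0.0000
59.0360 44.0054 24.7326 6.7274 0.0053 0.0000 0.0000 0.0000
65.2608 51.9872 34.9672 13.1434 0.0103 0.0000 0.0000 0.0000 0.0000
70.7580 59.0360 44.0054 24.7326 0.0202 0.0000 0.0000 0.0000 0.0000 0.0000

Δt=0.06256  u=1.13236  d=0.88311  q=0.48632  discount=0.99569
step 9 (expiry): payoffs max(K−S,0) = 70.7580 59.0360 44.0054 24.7326 0.0202 0.0000 0.0000 0.0000 0.0000 0.0000
step 8: (k=8,j=0): S=47.0292, (K−S)⁺=65.2608, hold=64.7772 ⇒ V=65.2608 exercise | (k=8,j=1): S=60.3028, (K−S)⁺=51.9872, hold=51.5035 ⇒ V=51.9872 exercise | (k=8,j=2): S=77.3228, (K−S)⁺=34.9672, hold=34.4835 ⇒ V=34.9672 exercise | (k=8,j=3): S=99.1466, (K−S)⁺=13.1434, hold=12.6597 ⇒ V=13.1434 exercise | (k=8,j=4): S=127.1300, (K−S)⁺=0.0000, hold=0.0103 ⇒ V=0.0103 continue | (k=8,j=5): S=163.0115, (K−S)⁺=0.0000, hold=0.0000 ⇒ V=0.0000 continue | (k=8,j=6): S=209.0202, (K−S)⁺=0.0000, hold=0.0000 ⇒ V=0.0000 continue | (k=8,j=7): S=268.0146, (K−S)⁺=0.0000, hold=0.0000 ⇒ V=0.0000 continue | (k=8,j=8): S=343.6597, (K−S)⁺=0.0000, hold=0.0000 ⇒ V=0.0000 continue  boundary S*=99.1466
step 7: (k=7,j=0): S=53.2540, (K−S)⁺=59.0360, hold=58.5523 ⇒ V=59.0360 exercise | (k=7,j=1): S=68.2846, (K−S)⁺=44.0054, hold=43.5218 ⇒ V=44.0054 exercise | (k=7,j=2): S=87.5574, (K−S)⁺=24.7326, hold=24.2490 ⇒ V=24.7326 exercise | (k=7,j=3): S=112.2698, (K−S)⁺=0.0202, hold=6.7274 ⇒ V=6.7274 continue | (k=7,j=4): S=143.9571, (K−S)⁺=0.0000, hold=0.0053 ⇒ V=0.0053 continue | (k=7,j=5): S=184.5879, (K−S)⁺=0.0000, hold=0.0000 ⇒ V=0.0000 continue | (k=7,j=6): S=236.6864, (K−S)⁺=0.0000, hold=0.0000 ⇒ V=0.0000 continue | (k=7,j=7): S=303.4894, (K−S)⁺=0.0000, hold=0.0000 ⇒ V=0.0000 continue  boundary S*=87.5574
step 6: (k=6,j=0): S=60.3028, (K−S)⁺=51.9872, hold=51.5035 ⇒ V=51.9872 exercise | (k=6,j=1): S=77.3228, (K−S)⁺=34.9672, hold=34.4835 ⇒ V=34.9672 exercise | (k=6,j=2): S=99.1466, (K−S)⁺=13.1434, hold=15.9075 ⇒ V=15.9075 continue | (k=6,j=3): S=127.1300, (K−S)⁺=0.0000, hold=3.4434 ⇒ V=3.4434 continue | (k=6,j=4): S=163.0115, (K−S)⁺=0.0000, hold=0.0027 ⇒ V=0.0027 continue | (k=6,j=5): S=209.0202, (K−S)⁺=0.0000, hold=0.0000 ⇒ V=0.0000 continue | (k=6,j=6): S=268.0146, (K−S)⁺=0.0000, hold=0.0000 ⇒ V=0.0000 continue  boundary S*=77.3228
step 5: (k=5,j=0): S=68.2846, (K−S)⁺=44.0054, hold=43.5218 ⇒ V=44.0054 exercise | (k=5,j=1): S=87.5574, (K−S)⁺=24.7326, hold=25.5874 ⇒ V=25.5874 continue | (k=5,j=2): S=112.2698, (K−S)⁺=0.0202, hold=9.8036 ⇒ V=9.8036 continue | (k=5,j=3): S=143.9571, (K−S)⁺=0.0000, hold=1.7625 ⇒ V=1.7625 continue | (k=5,j=4): S=184.5879, (K−S)⁺=0.0000, hold=0.0014 ⇒ V=0.0014 continue | (k=5,j=5): S=236.6864, (K−S)⁺=0.0000, hold=0.0000 ⇒ V=0.0000 continue  boundary S*=68.2846
step 4: (k=4,j=0): S=77.3228, (K−S)⁺=34.9672, hold=34.8975 ⇒ V=34.9672 exercise | (k=4,j=1): S=99.1466, (K−S)⁺=13.1434, hold=17.8343 ⇒ V=17.8343 continue | (k=4,j=2): S=127.1300, (K−S)⁺=0.0000, hold=5.8677 ⇒ V=5.8677 continue | (k=4,j=3): S=163.0115, (K−S)⁺=0.0000, hold=0.9021 ⇒ V=0.9021 continue | (k=4,j=4): S=209.0202, (K−S)⁺=0.0000, hold=0.0007 ⇒ V=0.0007 continue  boundary S*=77.3228
step 3: (k=3,j=0): S=87.5574, (K−S)⁺=24.7326, hold=26.5204 ⇒ V=26.5204 continue | (k=3,j=1): S=112.2698, (K−S)⁺=0.0202, hold=11.9630 ⇒ V=11.9630 continue | (k=3,j=2): S=143.9571, (K−S)⁺=0.0000, hold=3.4380 ⇒ V=3.4380 continue | (k=3,j=3): S=184.5879, (K−S)⁺=0.0000, hold=0.4618 ⇒ V=0.4618 continue  boundary S*=-
step 2: (k=2,j=0): S=99.1466, (K−S)⁺=13.1434, hold=19.3572 ⇒ V=19.3572 continue | (k=2,j=1): S=127.1300, (K−S)⁺=0.0000, hold=7.7835 ⇒ V=7.7835 continue | (k=2,j=2): S=163.0115, (K−S)⁺=0.0000, hold=1.9820 ⇒ V=1.9820 continue  boundary S*=-
step 1: (k=1,j=0): S=112.2698, (K−S)⁺=0.0202, hold=13.6695 ⇒ V=13.6695 continue | (k=1,j=1): S=143.9571, (K−S)⁺=0.0000, hold=4.9407 ⇒ V=4.9407 continue  boundary S*=-
step 0: (k=0,j=0): S=127.1300, (K−S)⁺=0.0000, hold=9.3840 ⇒ V=9.3840 continue  boundary S*=-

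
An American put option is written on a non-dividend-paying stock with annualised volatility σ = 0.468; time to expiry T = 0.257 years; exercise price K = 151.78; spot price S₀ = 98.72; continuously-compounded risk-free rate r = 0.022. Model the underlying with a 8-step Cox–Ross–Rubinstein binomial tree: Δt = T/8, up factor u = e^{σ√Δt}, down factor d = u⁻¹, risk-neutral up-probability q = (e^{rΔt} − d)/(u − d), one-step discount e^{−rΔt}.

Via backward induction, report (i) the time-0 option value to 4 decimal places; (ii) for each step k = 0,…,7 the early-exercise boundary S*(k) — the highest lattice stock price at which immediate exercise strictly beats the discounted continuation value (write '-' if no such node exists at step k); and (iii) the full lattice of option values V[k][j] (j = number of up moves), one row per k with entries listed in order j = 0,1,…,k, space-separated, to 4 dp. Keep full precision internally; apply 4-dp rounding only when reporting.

price = 53.1503
boundary = - 90.7770 98.7200 90.7770 98.7200 107.3580 116.7519 126.9677
tree:
53.1503
61.0030 44.8311
68.3069 53.0600 36.0973
75.0232 61.0030 44.5225 27.1410
81.1990 68.3069 53.0600 35.4584 18.2867
86.8780 75.0232 61.0030 44.4220 25.9254 10.1452
92.1000 81.1990 68.3069 53.0600 35.0281 16.2296 3.6538
96.9018 86.8780 75.0232 61.0030 44.4220 24.8123 7.0758 0.0000
101.3173 92.1000 81.1990 68.3069 53.0600 35.0281 13.7026 0.0000 0.0000

Δt=0.03213  u=1.08750  d=0.91954  q=0.48325  discount=0.99929
step 8 (expiry): payoffs max(K−S,0) = 101.3173 92.1000 81.1990 68.3069 53.0600 35.0281 13.7026 0.0000 0.0000
step 7: (k=7,j=0): S=54.8782, (K−S)⁺=96.9018, hold=96.7946 ⇒ V=96.9018 exercise | (k=7,j=1): S=64.9020, (K−S)⁺=86.8780, hold=86.7707 ⇒ V=86.8780 exercise | (k=7,j=2): S=76.7568, (K−S)⁺=75.0232, hold=74.9159 ⇒ V=75.0232 exercise | (k=7,j=3): S=90.7770, (K−S)⁺=61.0030, hold=60.8958 ⇒ V=61.0030 exercise | (k=7,j=4): S=107.3580, (K−S)⁺=44.4220, hold=44.3147 ⇒ V=44.4220 exercise | (k=7,j=5): S=126.9677, (K−S)⁺=24.8123, hold=24.7051 ⇒ V=24.8123 exercise | (k=7,j=6): S=150.1592, (K−S)⁺=1.6208, hold=7.0758 ⇒ V=7.0758 continue | (k=7,j=7): S=177.5868, (K−S)⁺=0.0000, hold=0.0000 ⇒ V=0.0000 continue  boundary S*=126.9677
step 6: (k=6,j=0): S=59.6800, (K−S)⁺=92.1000, hold=91.9928 ⇒ V=92.1000 exercise | (k=6,j=1): S=70.5810, (K−S)⁺=81.1990, hold=81.0918 ⇒ V=81.1990 exercise | (k=6,j=2): S=83.4731, (K−S)⁺=68.3069, hold=68.1997 ⇒ V=68.3069 exercise | (k=6,j=3): S=98.7200, (K−S)⁺=53.0600, hold=52.9528 ⇒ V=53.0600 exercise | (k=6,j=4): S=116.7519, (K−S)⁺=35.0281, hold=34.9209 ⇒ V=35.0281 exercise | (k=6,j=5): S=138.0774, (K−S)⁺=13.7026, hold=16.2296 ⇒ V=16.2296 continue | (k=6,j=6): S=163.2982, (K−S)⁺=0.0000, hold=3.6538 ⇒ V=3.6538 continue  boundary S*=116.7519
step 5: (k=5,j=0): S=64.9020, (K−S)⁺=86.8780, hold=86.7707 ⇒ V=86.8780 exercise | (k=5,j=1): S=76.7568, (K−S)⁺=75.0232, hold=74.9159 ⇒ V=75.0232 exercise | (k=5,j=2): S=90.7770, (K−S)⁺=61.0030, hold=60.8958 ⇒ V=61.0030 exercise | (k=5,j=3): S=107.3580, (K−S)⁺=44.4220, hold=44.3147 ⇒ V=44.4220 exercise | (k=5,j=4): S=126.9677, (K−S)⁺=24.8123, hold=25.9254 ⇒ V=25.9254 continue | (k=5,j=5): S=150.1592, (K−S)⁺=1.6208, hold=10.1452 ⇒ V=10.1452 continue  boundary S*=107.3580
step 4: (k=4,j=0): S=70.5810, (K−S)⁺=81.1990, hold=81.0918 ⇒ V=81.1990 exercise | (k=4,j=1): S=83.4731, (K−S)⁺=68.3069, hold=68.1997 ⇒ V=68.3069 exercise | (k=4,j=2): S=98.7200, (K−S)⁺=53.0600, hold=52.9528 ⇒ V=53.0600 exercise | (k=4,j=3): S=116.7519, (K−S)⁺=35.0281, hold=35.4584 ⇒ V=35.4584 continue | (k=4,j=4): S=138.0774, (K−S)⁺=13.7026, hold=18.2867 ⇒ V=18.2867 continue  boundary S*=98.7200
step 3: (k=3,j=0): S=76.7568, (K−S)⁺=75.0232, hold=74.9159 ⇒ V=75.0232 exercise | (k=3,j=1): S=90.7770, (K−S)⁺=61.0030, hold=60.8958 ⇒ V=61.0030 exercise | (k=3,j=2): S=107.3580, (K−S)⁺=44.4220, hold=44.5225 ⇒ V=44.5225 continue | (k=3,j=3): S=126.9677, (K−S)⁺=24.8123, hold=27.1410 ⇒ V=27.1410 continue  boundary S*=90.7770
step 2: (k=2,j=0): S=83.4731, (K−S)⁺=68.3069, hold=68.1997 ⇒ V=68.3069 exercise | (k=2,j=1): S=98.7200, (K−S)⁺=53.0600, hold=53.0013 ⇒ V=53.0600 exercise | (k=2,j=2): S=116.7519, (K−S)⁺=35.0281, hold=36.0973 ⇒ V=36.0973 continue  boundary S*=98.7200
step 1: (k=1,j=0): S=90.7770, (K−S)⁺=61.0030, hold=60.8958 ⇒ V=61.0030 exercise | (k=1,j=1): S=107.3580, (K−S)⁺=44.4220, hold=44.8311 ⇒ V=44.8311 continue  boundary S*=90.7770
step 0: (k=0,j=0): S=98.7200, (K−S)⁺=53.0600, hold=53.1503 ⇒ V=53.1503 continue  boundary S*=-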